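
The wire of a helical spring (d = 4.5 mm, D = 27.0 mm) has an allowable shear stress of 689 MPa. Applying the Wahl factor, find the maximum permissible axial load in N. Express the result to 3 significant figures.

C = D/d = 27.0/4.5 = 6.0000
K_W = (4C−1)/(4C−4) + 0.615/C = 23.000/20.000 + 0.1025 = 1.2525
τ_max = K·8FD/(πd³) → F_max = τ_allow·πd³/(8DK)
F_max = 689·π·4.5³/(8·27.0·1.2525) = 1.9725e+05/270.54 = 729.08 N

729 N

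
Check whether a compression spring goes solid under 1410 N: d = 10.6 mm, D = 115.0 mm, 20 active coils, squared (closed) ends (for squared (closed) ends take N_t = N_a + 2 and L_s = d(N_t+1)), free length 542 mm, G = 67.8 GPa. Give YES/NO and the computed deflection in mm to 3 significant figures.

YES, δ = 401 mm

k = Gd⁴/(8D³N_a) = (67.8×10³)(10.6⁴)/(8·115.0³·20) = 3.5175 N/mm
N_t = 22; L_s = 10.6·23 = 243.8 mm; δ_solid = L₀ − L_s = 542 − 243.8 = 298.2 mm
δ = F/k = 1410/3.5175 = 400.85 mm
δ ≥ δ_solid → spring goes solid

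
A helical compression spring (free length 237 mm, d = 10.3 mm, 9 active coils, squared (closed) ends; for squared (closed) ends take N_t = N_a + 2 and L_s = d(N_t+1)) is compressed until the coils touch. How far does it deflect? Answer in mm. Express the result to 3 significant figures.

N_t = 11; L_s = 10.3·12 = 123.6 mm
δ_solid = L₀ − L_s = 237 − 123.6 = 113.4 mm

113 mm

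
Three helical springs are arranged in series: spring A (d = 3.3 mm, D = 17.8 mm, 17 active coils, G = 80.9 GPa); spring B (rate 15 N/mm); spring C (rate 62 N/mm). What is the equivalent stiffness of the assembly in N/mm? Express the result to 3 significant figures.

k_A = Gd⁴/(8D³N_a) = (80.9×10³)(3.3⁴)/(8·17.8³·17) = 12.509 N/mm
Series: 1/k_eq = 1/12.509 + 1/15 + 1/62 = 0.16274; k_eq = 6.1447 N/mm

6.14 N/mm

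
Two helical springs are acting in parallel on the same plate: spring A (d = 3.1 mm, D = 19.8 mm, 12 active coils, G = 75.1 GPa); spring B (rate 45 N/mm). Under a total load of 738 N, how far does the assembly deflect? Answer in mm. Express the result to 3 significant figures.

k_A = Gd⁴/(8D³N_a) = (75.1×10³)(3.1⁴)/(8·19.8³·12) = 9.3072 N/mm
Parallel: k_eq = 9.3072 + 45 = 54.307 N/mm
δ = F/k_eq = 738/54.307 = 13.589 mm

13.6 mm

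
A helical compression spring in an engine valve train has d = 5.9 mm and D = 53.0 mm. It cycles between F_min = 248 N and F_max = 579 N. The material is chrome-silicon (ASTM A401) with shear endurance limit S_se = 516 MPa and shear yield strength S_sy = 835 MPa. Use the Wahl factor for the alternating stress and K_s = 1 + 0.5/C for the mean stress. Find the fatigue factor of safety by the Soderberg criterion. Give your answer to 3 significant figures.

C = D/d = 53.0/5.9 = 8.9831; K_W = (4C−1)/(4C−4)+0.615/C = 1.1624; K_s = 1+0.5/C = 1.0557
F_a = (F_max−F_min)/2 = 165.5 N; F_m = (F_max+F_min)/2 = 413.5 N
τ_a = K_W·8F_aD/(πd³) = 1.1624 × 108.76 = 126.42 MPa
τ_m = K_s·8F_mD/(πd³) = 1.0557 × 271.73 = 286.85 MPa
Soderberg: 1/n_f = τ_a/S_se + τ_m/S_sy = 126.42/516 + 286.85/835 = 0.24500 + 0.34354 = 0.58854
n_f = 1/0.58854 = 1.699

1.70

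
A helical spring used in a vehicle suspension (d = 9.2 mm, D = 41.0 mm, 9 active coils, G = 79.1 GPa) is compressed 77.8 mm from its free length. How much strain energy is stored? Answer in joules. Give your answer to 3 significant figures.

346 J

k = Gd⁴/(8D³N_a) = (79.1×10³)(9.2⁴)/(8·41.0³·9) = 114.19 N/mm
U = ½kδ² = 0.5 × 114.19 × 77.8² = 3.456e+05 N·mm = 345.6 J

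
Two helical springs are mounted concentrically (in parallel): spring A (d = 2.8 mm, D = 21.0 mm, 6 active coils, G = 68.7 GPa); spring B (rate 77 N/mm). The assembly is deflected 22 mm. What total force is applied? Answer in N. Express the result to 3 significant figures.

1900 N

k_A = Gd⁴/(8D³N_a) = (68.7×10³)(2.8⁴)/(8·21.0³·6) = 9.4993 N/mm
Parallel: k_eq = 9.4993 + 77 = 86.499 N/mm
F = k_eq·δ = 86.499·22 = 1903 N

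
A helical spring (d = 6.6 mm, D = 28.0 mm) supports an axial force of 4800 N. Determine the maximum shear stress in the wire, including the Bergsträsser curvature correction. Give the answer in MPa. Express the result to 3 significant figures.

1620 MPa

Spring index C = D/d = 28.0/6.6 = 4.2424
K_B = (4C+2)/(4C−3) = 18.970/13.970 = 1.3579
τ₀ = 8FD/(πd³) = 8·4800·28.0/(π·6.6³) = 1.0752e+06/903.2 = 1190.4 MPa
τ_max = K·τ₀ = 1.3579 × 1190.4 = 1616.5 MPa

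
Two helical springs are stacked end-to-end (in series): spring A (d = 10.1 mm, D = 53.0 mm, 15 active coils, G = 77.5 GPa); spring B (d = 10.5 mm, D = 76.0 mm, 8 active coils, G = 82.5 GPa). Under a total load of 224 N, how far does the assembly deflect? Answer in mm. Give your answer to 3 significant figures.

k_A = Gd⁴/(8D³N_a) = (77.5×10³)(10.1⁴)/(8·53.0³·15) = 45.142 N/mm
k_B = Gd⁴/(8D³N_a) = (82.5×10³)(10.5⁴)/(8·76.0³·8) = 35.694 N/mm
Series: 1/k_eq = 1/45.142 + 1/35.694 = 0.050169; k_eq = 19.933 N/mm
δ = F/k_eq = 224/19.933 = 11.238 mm

11.2 mm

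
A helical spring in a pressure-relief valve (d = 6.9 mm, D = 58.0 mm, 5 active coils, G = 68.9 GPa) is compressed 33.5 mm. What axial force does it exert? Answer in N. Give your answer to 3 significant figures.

k = Gd⁴/(8D³N_a) = (68.9×10³)(6.9⁴)/(8·58.0³·5) = 20.011 N/mm
F = k·δ = 20.011 × 33.5 = 670.37 N

670 N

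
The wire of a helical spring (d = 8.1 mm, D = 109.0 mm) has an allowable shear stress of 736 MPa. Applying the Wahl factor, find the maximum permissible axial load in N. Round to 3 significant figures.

1270 N

C = D/d = 109.0/8.1 = 13.4568
K_W = (4C−1)/(4C−4) + 0.615/C = 52.827/49.827 + 0.0457 = 1.1059
τ_max = K·8FD/(πd³) → F_max = τ_allow·πd³/(8DK)
F_max = 736·π·8.1³/(8·109.0·1.1059) = 1.2288e+06/964.35 = 1274.2 N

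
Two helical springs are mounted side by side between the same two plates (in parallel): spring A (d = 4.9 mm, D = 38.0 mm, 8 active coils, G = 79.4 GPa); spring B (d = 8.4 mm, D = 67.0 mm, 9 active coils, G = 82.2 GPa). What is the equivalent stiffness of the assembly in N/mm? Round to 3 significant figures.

k_A = Gd⁴/(8D³N_a) = (79.4×10³)(4.9⁴)/(8·38.0³·8) = 13.034 N/mm
k_B = Gd⁴/(8D³N_a) = (82.2×10³)(8.4⁴)/(8·67.0³·9) = 18.899 N/mm
Parallel: k_eq = 13.034 + 18.899 = 31.933 N/mm

31.9 N/mm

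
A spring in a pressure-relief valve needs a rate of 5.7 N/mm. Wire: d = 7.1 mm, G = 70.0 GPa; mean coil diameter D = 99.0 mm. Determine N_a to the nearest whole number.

4

N_a = Gd⁴/(8D³k) = (70.0×10³ × 7.1⁴)/(8 × 99.0³ × 5.7)
    = 1.77882e+08 / 4.42456e+07 = 4.02 → 4 coils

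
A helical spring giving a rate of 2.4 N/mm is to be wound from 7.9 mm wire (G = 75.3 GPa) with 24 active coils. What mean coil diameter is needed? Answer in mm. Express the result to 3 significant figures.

D = (Gd⁴/(8N_a·k))^(1/3) = (75.3×10³·7.9⁴/(8·24·2.4))^(1/3)
  = (636489)^(1/3) = 86.0195 mm

86.0 mm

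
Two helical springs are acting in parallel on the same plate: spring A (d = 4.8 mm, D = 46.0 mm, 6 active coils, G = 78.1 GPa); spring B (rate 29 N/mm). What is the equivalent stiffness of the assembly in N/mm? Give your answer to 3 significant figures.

37.9 N/mm

k_A = Gd⁴/(8D³N_a) = (78.1×10³)(4.8⁴)/(8·46.0³·6) = 8.8736 N/mm
Parallel: k_eq = 8.8736 + 29 = 37.874 N/mm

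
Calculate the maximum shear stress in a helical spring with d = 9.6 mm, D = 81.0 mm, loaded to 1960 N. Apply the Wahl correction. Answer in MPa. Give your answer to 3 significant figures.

Spring index C = D/d = 81.0/9.6 = 8.4375
K_W = (4C−1)/(4C−4) + 0.615/C = 32.750/29.750 + 0.0729 = 1.1737
τ₀ = 8FD/(πd³) = 8·1960·81.0/(π·9.6³) = 1.27008e+06/2779.5 = 456.95 MPa
τ_max = K·τ₀ = 1.1737 × 456.95 = 536.33 MPa

536 MPa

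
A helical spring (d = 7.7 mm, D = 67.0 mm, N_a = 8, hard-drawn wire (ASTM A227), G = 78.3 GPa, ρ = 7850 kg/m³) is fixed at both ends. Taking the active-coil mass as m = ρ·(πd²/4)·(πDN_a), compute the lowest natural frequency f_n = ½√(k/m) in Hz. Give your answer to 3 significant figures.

76.2 Hz

k = Gd⁴/(8D³N_a) = (78.3×10³)(7.7⁴)/(8·67.0³·8) = 14.299 N/mm = 14299 N/m
Wire length L = πDN_a = π·67.0·8 = 1683.9 mm
m = ρ·(πd²/4)·L = 7850 × 46.566×10⁻⁶ m² × 1.6839 m = 0.61554 kg
f_n = ½√(k/m) = 0.5·√(14299/0.61554) = 0.5·√(23231) = 76.208 Hz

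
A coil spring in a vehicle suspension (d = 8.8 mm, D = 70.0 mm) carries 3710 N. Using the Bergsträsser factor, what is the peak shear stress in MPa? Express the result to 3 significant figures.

1140 MPa

Spring index C = D/d = 70.0/8.8 = 7.9545
K_B = (4C+2)/(4C−3) = 33.818/28.818 = 1.1735
τ₀ = 8FD/(πd³) = 8·3710·70.0/(π·8.8³) = 2.0776e+06/2140.9 = 970.43 MPa
τ_max = K·τ₀ = 1.1735 × 970.43 = 1138.8 MPa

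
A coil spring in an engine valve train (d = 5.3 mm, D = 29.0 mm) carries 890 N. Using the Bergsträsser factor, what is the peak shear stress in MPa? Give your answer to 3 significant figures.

558 MPa

Spring index C = D/d = 29.0/5.3 = 5.4717
K_B = (4C+2)/(4C−3) = 23.887/18.887 = 1.2647
τ₀ = 8FD/(πd³) = 8·890·29.0/(π·5.3³) = 206480/467.71 = 441.47 MPa
τ_max = K·τ₀ = 1.2647 × 441.47 = 558.34 MPa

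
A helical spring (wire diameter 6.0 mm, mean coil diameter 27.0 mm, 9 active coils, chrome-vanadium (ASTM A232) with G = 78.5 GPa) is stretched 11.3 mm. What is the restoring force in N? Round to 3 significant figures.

811 N

k = Gd⁴/(8D³N_a) = (78.5×10³)(6.0⁴)/(8·27.0³·9) = 71.788 N/mm
F = k·δ = 71.788 × 11.3 = 811.2 N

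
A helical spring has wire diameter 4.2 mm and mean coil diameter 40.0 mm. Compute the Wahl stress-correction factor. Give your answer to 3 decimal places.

1.153

C = D/d = 40.0/4.2 = 9.5238
K_W = (4C−1)/(4C−4) + 0.615/C = 37.095/34.095 + 0.0646 = 1.1526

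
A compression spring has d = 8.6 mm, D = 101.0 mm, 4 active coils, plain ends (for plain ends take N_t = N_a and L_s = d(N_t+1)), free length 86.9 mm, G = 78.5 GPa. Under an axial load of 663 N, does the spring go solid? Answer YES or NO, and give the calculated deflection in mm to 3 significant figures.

k = Gd⁴/(8D³N_a) = (78.5×10³)(8.6⁴)/(8·101.0³·4) = 13.024 N/mm
N_t = 4; L_s = 8.6·5 = 43 mm; δ_solid = L₀ − L_s = 86.9 − 43 = 43.9 mm
δ = F/k = 663/13.024 = 50.905 mm
δ ≥ δ_solid → spring goes solid

YES, δ = 50.9 mm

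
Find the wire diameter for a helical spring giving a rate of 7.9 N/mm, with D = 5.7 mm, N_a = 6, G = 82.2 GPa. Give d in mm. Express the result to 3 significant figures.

d = (8D³N_a·k / G)^(1/4) = (8·5.7³·6·7.9 / (82.2×10³))^0.25
  = (0.85432)^0.25 = 0.9614 mm

0.961 mm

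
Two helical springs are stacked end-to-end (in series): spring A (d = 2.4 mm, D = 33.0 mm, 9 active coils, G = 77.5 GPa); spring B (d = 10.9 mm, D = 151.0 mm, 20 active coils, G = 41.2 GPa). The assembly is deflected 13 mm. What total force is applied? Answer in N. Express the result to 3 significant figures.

k_A = Gd⁴/(8D³N_a) = (77.5×10³)(2.4⁴)/(8·33.0³·9) = 0.99374 N/mm
k_B = Gd⁴/(8D³N_a) = (41.2×10³)(10.9⁴)/(8·151.0³·20) = 1.0557 N/mm
Series: 1/k_eq = 1/0.99374 + 1/1.0557 = 1.9535; k_eq = 0.5119 N/mm
F = k_eq·δ = 0.5119·13 = 6.6547 N

6.65 N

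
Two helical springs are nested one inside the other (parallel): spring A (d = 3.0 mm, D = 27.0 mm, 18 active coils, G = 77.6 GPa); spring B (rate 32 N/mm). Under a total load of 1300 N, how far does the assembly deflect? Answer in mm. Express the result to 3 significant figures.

k_A = Gd⁴/(8D³N_a) = (77.6×10³)(3.0⁴)/(8·27.0³·18) = 2.2176 N/mm
Parallel: k_eq = 2.2176 + 32 = 34.218 N/mm
δ = F/k_eq = 1300/34.218 = 37.992 mm

38.0 mm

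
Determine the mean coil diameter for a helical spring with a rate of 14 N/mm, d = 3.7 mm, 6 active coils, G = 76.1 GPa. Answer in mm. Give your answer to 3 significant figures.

27.7 mm

D = (Gd⁴/(8N_a·k))^(1/3) = (76.1×10³·3.7⁴/(8·6·14))^(1/3)
  = (21223.8)^(1/3) = 27.6869 mm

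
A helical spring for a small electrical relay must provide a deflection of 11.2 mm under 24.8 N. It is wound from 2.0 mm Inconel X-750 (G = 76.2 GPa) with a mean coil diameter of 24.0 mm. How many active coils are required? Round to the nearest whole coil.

5

Required rate k = F/δ = 24.8/11.2 = 2.2143 N/mm
N_a = Gd⁴/(8D³k) = (76.2×10³ × 2.0⁴)/(8 × 24.0³ × 2.2143)
    = 1.2192e+06 / 244882 = 4.979 → 5 coils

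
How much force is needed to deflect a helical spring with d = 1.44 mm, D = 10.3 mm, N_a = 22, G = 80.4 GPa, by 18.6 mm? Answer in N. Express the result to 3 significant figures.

k = Gd⁴/(8D³N_a) = (80.4×10³)(1.44⁴)/(8·10.3³·22) = 1.7976 N/mm
F = k·δ = 1.7976 × 18.6 = 33.434 N

33.4 N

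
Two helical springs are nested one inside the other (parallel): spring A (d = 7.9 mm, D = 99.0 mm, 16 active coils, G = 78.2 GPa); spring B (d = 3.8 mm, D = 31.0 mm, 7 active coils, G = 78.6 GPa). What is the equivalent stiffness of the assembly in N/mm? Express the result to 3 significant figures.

k_A = Gd⁴/(8D³N_a) = (78.2×10³)(7.9⁴)/(8·99.0³·16) = 2.4524 N/mm
k_B = Gd⁴/(8D³N_a) = (78.6×10³)(3.8⁴)/(8·31.0³·7) = 9.8239 N/mm
Parallel: k_eq = 2.4524 + 9.8239 = 12.276 N/mm

12.3 N/mm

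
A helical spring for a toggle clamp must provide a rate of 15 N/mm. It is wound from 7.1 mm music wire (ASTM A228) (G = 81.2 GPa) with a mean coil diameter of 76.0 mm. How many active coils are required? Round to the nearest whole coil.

4

N_a = Gd⁴/(8D³k) = (81.2×10³ × 7.1⁴)/(8 × 76.0³ × 15)
    = 2.06343e+08 / 5.26771e+07 = 3.917 → 4 coils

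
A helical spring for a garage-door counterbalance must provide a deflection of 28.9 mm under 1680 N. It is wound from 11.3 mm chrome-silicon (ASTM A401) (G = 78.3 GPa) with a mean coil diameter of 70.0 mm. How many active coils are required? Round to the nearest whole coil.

8

Required rate k = F/δ = 1680/28.9 = 58.131 N/mm
N_a = Gd⁴/(8D³k) = (78.3×10³ × 11.3⁴)/(8 × 70.0³ × 58.131)
    = 1.27666e+09 / 1.59513e+08 = 8.004 → 8 coils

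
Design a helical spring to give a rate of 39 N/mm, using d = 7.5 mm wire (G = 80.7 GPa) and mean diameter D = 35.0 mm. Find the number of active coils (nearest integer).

N_a = Gd⁴/(8D³k) = (80.7×10³ × 7.5⁴)/(8 × 35.0³ × 39)
    = 2.5534e+08 / 1.3377e+07 = 19.09 → 19 coils

19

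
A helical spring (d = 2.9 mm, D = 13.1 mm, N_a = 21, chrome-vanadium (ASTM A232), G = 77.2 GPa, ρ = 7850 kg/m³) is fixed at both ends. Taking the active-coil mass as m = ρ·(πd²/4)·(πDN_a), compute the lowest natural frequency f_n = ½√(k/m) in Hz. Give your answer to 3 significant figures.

k = Gd⁴/(8D³N_a) = (77.2×10³)(2.9⁴)/(8·13.1³·21) = 14.457 N/mm = 14457 N/m
Wire length L = πDN_a = π·13.1·21 = 864.25 mm
m = ρ·(πd²/4)·L = 7850 × 6.6052×10⁻⁶ m² × 0.86425 m = 0.044812 kg
f_n = ½√(k/m) = 0.5·√(14457/0.044812) = 0.5·√(3.2262e+05) = 284 Hz

284 Hz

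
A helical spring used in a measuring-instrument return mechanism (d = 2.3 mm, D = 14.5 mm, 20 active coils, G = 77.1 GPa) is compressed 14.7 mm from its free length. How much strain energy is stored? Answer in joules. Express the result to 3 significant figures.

0.478 J

k = Gd⁴/(8D³N_a) = (77.1×10³)(2.3⁴)/(8·14.5³·20) = 4.4233 N/mm
U = ½kδ² = 0.5 × 4.4233 × 14.7² = 477.91 N·mm = 0.47791 J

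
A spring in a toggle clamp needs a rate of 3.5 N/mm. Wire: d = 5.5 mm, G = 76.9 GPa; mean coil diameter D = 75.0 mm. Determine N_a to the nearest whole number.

6

N_a = Gd⁴/(8D³k) = (76.9×10³ × 5.5⁴)/(8 × 75.0³ × 3.5)
    = 7.03683e+07 / 1.18125e+07 = 5.957 → 6 coils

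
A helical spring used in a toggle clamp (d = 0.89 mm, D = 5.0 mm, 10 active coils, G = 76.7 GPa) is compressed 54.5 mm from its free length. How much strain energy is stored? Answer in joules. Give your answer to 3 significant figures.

7.15 J

k = Gd⁴/(8D³N_a) = (76.7×10³)(0.89⁴)/(8·5.0³·10) = 4.8123 N/mm
U = ½kδ² = 0.5 × 4.8123 × 54.5² = 7146.9 N·mm = 7.1469 J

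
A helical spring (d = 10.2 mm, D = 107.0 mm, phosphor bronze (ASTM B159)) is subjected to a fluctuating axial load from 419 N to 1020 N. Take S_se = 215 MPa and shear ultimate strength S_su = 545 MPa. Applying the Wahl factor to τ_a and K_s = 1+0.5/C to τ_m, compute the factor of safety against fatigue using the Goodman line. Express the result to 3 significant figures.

1.31

C = D/d = 107.0/10.2 = 10.4902; K_W = (4C−1)/(4C−4)+0.615/C = 1.1377; K_s = 1+0.5/C = 1.0477
F_a = (F_max−F_min)/2 = 300.5 N; F_m = (F_max+F_min)/2 = 719.5 N
τ_a = K_W·8F_aD/(πd³) = 1.1377 × 77.156 = 87.777 MPa
τ_m = K_s·8F_mD/(πd³) = 1.0477 × 184.74 = 193.54 MPa
Goodman: 1/n_f = τ_a/S_se + τ_m/S_su = 87.777/215 + 193.54/545 = 0.40826 + 0.35512 = 0.76339
n_f = 1/0.76339 = 1.31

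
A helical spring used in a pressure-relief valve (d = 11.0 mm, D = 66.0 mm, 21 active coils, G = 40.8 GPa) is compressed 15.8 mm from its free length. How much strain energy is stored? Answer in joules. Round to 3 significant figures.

k = Gd⁴/(8D³N_a) = (40.8×10³)(11.0⁴)/(8·66.0³·21) = 12.368 N/mm
U = ½kδ² = 0.5 × 12.368 × 15.8² = 1543.7 N·mm = 1.5437 J

1.54 J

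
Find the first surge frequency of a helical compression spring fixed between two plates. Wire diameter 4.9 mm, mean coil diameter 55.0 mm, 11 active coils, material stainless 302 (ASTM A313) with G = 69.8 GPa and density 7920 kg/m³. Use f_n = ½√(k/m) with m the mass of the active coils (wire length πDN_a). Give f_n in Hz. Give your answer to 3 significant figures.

k = Gd⁴/(8D³N_a) = (69.8×10³)(4.9⁴)/(8·55.0³·11) = 2.7483 N/mm = 2748.3 N/m
Wire length L = πDN_a = π·55.0·11 = 1900.7 mm
m = ρ·(πd²/4)·L = 7920 × 18.857×10⁻⁶ m² × 1.9007 m = 0.28387 kg
f_n = ½√(k/m) = 0.5·√(2748.3/0.28387) = 0.5·√(9681.8) = 49.198 Hz

49.2 Hz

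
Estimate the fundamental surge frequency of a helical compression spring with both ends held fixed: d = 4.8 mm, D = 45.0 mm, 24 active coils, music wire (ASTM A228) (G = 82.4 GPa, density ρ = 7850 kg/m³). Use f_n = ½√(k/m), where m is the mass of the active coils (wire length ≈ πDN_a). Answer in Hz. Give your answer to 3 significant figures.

36.0 Hz

k = Gd⁴/(8D³N_a) = (82.4×10³)(4.8⁴)/(8·45.0³·24) = 2.5001 N/mm = 2500.1 N/m
Wire length L = πDN_a = π·45.0·24 = 3392.9 mm
m = ρ·(πd²/4)·L = 7850 × 18.096×10⁻⁶ m² × 3.3929 m = 0.48197 kg
f_n = ½√(k/m) = 0.5·√(2500.1/0.48197) = 0.5·√(5187.3) = 36.011 Hz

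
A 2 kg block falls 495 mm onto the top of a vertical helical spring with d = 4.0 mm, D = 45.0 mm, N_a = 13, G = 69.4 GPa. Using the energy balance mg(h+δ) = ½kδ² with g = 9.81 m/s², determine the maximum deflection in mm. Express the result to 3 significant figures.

k = Gd⁴/(8D³N_a) = (69.4×10³)(4.0⁴)/(8·45.0³·13) = 1.8747 N/mm
W = mg = 2 × 9.81 = 19.62 N
½kδ² − Wδ − Wh = 0 → δ = (W + √(W² + 2kWh))/k
δ = (19.62 + √(384.94 + 36413.5))/1.8747 = (19.62 + 191.83)/1.8747 = 112.79 mm

113 mm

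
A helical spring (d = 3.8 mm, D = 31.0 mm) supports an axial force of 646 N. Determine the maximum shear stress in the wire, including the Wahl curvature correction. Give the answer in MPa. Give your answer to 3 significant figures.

1100 MPa

Spring index C = D/d = 31.0/3.8 = 8.1579
K_W = (4C−1)/(4C−4) + 0.615/C = 31.632/28.632 + 0.0754 = 1.1802
τ₀ = 8FD/(πd³) = 8·646·31.0/(π·3.8³) = 160208/172.39 = 929.36 MPa
τ_max = K·τ₀ = 1.1802 × 929.36 = 1096.8 MPa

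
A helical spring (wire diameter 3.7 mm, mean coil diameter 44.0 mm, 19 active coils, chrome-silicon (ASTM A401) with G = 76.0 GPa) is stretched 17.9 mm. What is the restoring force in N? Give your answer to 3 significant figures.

k = Gd⁴/(8D³N_a) = (76.0×10³)(3.7⁴)/(8·44.0³·19) = 1.1001 N/mm
F = k·δ = 1.1001 × 17.9 = 19.691 N

19.7 N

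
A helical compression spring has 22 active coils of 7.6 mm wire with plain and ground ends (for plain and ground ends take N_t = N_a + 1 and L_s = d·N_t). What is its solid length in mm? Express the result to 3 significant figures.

plain and ground ends: N_t = N_a + 1 = 22 + 1 = 23
L_s = d·N_t = 7.6 × 23 = 174.8 mm

175 mm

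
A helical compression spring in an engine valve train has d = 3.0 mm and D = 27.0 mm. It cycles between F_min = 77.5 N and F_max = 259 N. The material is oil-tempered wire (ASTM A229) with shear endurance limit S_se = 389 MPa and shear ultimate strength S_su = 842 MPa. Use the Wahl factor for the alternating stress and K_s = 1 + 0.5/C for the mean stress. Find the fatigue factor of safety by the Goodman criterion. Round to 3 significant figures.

0.815

C = D/d = 27.0/3.0 = 9.0000; K_W = (4C−1)/(4C−4)+0.615/C = 1.1621; K_s = 1+0.5/C = 1.0556
F_a = (F_max−F_min)/2 = 90.75 N; F_m = (F_max+F_min)/2 = 168.25 N
τ_a = K_W·8F_aD/(πd³) = 1.1621 × 231.09 = 268.55 MPa
τ_m = K_s·8F_mD/(πd³) = 1.0556 × 428.45 = 452.25 MPa
Goodman: 1/n_f = τ_a/S_se + τ_m/S_su = 268.55/389 + 452.25/842 = 0.69036 + 0.53711 = 1.2275
n_f = 1/1.2275 = 0.8147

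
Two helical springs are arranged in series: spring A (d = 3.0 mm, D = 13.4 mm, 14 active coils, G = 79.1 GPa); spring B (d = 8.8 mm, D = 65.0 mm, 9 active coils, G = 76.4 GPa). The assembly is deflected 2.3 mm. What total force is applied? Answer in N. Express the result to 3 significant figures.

k_A = Gd⁴/(8D³N_a) = (79.1×10³)(3.0⁴)/(8·13.4³·14) = 23.775 N/mm
k_B = Gd⁴/(8D³N_a) = (76.4×10³)(8.8⁴)/(8·65.0³·9) = 23.171 N/mm
Series: 1/k_eq = 1/23.775 + 1/23.171 = 0.085217; k_eq = 11.735 N/mm
F = k_eq·δ = 11.735·2.3 = 26.99 N

27.0 N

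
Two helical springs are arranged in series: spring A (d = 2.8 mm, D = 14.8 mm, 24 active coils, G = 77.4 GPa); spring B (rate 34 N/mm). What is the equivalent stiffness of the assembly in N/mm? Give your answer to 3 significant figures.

6.24 N/mm

k_A = Gd⁴/(8D³N_a) = (77.4×10³)(2.8⁴)/(8·14.8³·24) = 7.6434 N/mm
Series: 1/k_eq = 1/7.6434 + 1/34 = 0.16024; k_eq = 6.2405 N/mm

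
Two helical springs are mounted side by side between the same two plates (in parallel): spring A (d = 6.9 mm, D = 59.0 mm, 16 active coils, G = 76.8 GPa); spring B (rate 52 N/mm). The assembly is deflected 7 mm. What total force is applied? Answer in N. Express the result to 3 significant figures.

k_A = Gd⁴/(8D³N_a) = (76.8×10³)(6.9⁴)/(8·59.0³·16) = 6.622 N/mm
Parallel: k_eq = 6.622 + 52 = 58.622 N/mm
F = k_eq·δ = 58.622·7 = 410.35 N

410 N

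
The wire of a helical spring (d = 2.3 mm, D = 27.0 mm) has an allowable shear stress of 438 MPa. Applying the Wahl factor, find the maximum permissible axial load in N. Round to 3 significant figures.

C = D/d = 27.0/2.3 = 11.7391
K_W = (4C−1)/(4C−4) + 0.615/C = 45.957/42.957 + 0.0524 = 1.1222
τ_max = K·8FD/(πd³) → F_max = τ_allow·πd³/(8DK)
F_max = 438·π·2.3³/(8·27.0·1.1222) = 16742/242.4 = 69.067 N

69.1 N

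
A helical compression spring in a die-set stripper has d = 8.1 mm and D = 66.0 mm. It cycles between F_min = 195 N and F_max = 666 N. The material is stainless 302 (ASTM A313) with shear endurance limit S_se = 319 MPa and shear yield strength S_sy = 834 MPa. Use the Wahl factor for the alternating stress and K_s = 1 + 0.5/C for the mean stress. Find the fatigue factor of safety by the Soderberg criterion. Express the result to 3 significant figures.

2.23

C = D/d = 66.0/8.1 = 8.1481; K_W = (4C−1)/(4C−4)+0.615/C = 1.1804; K_s = 1+0.5/C = 1.0614
F_a = (F_max−F_min)/2 = 235.5 N; F_m = (F_max+F_min)/2 = 430.5 N
τ_a = K_W·8F_aD/(πd³) = 1.1804 × 74.477 = 87.912 MPa
τ_m = K_s·8F_mD/(πd³) = 1.0614 × 136.15 = 144.5 MPa
Soderberg: 1/n_f = τ_a/S_se + τ_m/S_sy = 87.912/319 + 144.5/834 = 0.27559 + 0.17326 = 0.44885
n_f = 1/0.44885 = 2.228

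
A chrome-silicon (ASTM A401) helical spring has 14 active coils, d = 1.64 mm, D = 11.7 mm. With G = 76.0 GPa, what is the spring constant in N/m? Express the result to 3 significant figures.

3060 N/m

k = Gd⁴/(8D³N_a) = (76.0×10³ × 1.64⁴) / (8 × 11.7³ × 14)
  = 549780 / 179381 = 3.0649 N/mm = 3064.9 N/m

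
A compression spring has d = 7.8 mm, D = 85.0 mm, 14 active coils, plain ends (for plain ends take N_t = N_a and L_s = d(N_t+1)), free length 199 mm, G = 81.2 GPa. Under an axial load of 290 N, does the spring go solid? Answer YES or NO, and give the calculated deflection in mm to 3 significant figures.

NO, δ = 66.4 mm

k = Gd⁴/(8D³N_a) = (81.2×10³)(7.8⁴)/(8·85.0³·14) = 4.3698 N/mm
N_t = 14; L_s = 7.8·15 = 117 mm; δ_solid = L₀ − L_s = 199 − 117 = 82 mm
δ = F/k = 290/4.3698 = 66.365 mm
δ < δ_solid → spring does not go solid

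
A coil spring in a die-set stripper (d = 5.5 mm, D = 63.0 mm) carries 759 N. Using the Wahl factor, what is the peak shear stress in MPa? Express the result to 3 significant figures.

Spring index C = D/d = 63.0/5.5 = 11.4545
K_W = (4C−1)/(4C−4) + 0.615/C = 44.818/41.818 + 0.0537 = 1.1254
τ₀ = 8FD/(πd³) = 8·759·63.0/(π·5.5³) = 382536/522.68 = 731.87 MPa
τ_max = K·τ₀ = 1.1254 × 731.87 = 823.67 MPa

824 MPa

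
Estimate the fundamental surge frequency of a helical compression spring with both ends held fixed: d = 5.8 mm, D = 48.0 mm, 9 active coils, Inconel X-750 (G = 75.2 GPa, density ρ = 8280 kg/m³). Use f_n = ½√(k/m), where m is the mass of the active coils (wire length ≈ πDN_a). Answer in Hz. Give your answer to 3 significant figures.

94.9 Hz

k = Gd⁴/(8D³N_a) = (75.2×10³)(5.8⁴)/(8·48.0³·9) = 10.687 N/mm = 10687 N/m
Wire length L = πDN_a = π·48.0·9 = 1357.2 mm
m = ρ·(πd²/4)·L = 8280 × 26.421×10⁻⁶ m² × 1.3572 m = 0.2969 kg
f_n = ½√(k/m) = 0.5·√(10687/0.2969) = 0.5·√(35997) = 94.864 Hz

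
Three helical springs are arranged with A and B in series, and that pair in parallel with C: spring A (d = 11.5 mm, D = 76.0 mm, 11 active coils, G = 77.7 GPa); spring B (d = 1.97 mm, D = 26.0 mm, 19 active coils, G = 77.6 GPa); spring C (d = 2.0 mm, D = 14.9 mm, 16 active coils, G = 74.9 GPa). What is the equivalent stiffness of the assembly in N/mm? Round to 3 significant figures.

3.26 N/mm

k_A = Gd⁴/(8D³N_a) = (77.7×10³)(11.5⁴)/(8·76.0³·11) = 35.179 N/mm
k_B = Gd⁴/(8D³N_a) = (77.6×10³)(1.97⁴)/(8·26.0³·19) = 0.43748 N/mm
k_C = Gd⁴/(8D³N_a) = (74.9×10³)(2.0⁴)/(8·14.9³·16) = 2.8303 N/mm
Springs A,B series: k_AB = 1/(1/35.179+1/0.43748) = 0.43211 N/mm; parallel with C: k_eq = 0.43211+2.8303 = 3.2624 N/mm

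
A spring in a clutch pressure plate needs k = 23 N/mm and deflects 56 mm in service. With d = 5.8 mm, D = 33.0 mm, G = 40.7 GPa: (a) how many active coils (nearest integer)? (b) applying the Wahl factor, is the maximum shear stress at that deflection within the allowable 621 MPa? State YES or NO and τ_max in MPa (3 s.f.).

(a) 7 coils; (b) NO, τ_max = 700 MPa

N_a = Gd⁴/(8D³k) = (40.7×10³)(5.8⁴)/(8·33.0³·23) = 6.965 → N_a = 7
Actual rate k = Gd⁴/(8D³·7) = 22.886 N/mm
Working load F = kδ = 22.886·56 = 1281.6 N
C = 33.0/5.8 = 5.6897; K_W = (4C−1)/(4C−4)+0.615/C = 1.2680
τ_max = K_W·8FD/(πd³) = 1.2680·551.99 = 699.94 MPa
τ_max > 621 MPa → exceeds allowable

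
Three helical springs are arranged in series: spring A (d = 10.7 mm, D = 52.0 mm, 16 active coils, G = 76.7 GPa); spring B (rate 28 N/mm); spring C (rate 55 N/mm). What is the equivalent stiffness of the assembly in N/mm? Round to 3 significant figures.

13.9 N/mm

k_A = Gd⁴/(8D³N_a) = (76.7×10³)(10.7⁴)/(8·52.0³·16) = 55.861 N/mm
Series: 1/k_eq = 1/55.861 + 1/28 + 1/55 = 0.071798; k_eq = 13.928 N/mm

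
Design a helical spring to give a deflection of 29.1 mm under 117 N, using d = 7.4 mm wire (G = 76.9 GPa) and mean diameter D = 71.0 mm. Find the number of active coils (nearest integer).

20

Required rate k = F/δ = 117/29.1 = 4.0206 N/mm
N_a = Gd⁴/(8D³k) = (76.9×10³ × 7.4⁴)/(8 × 71.0³ × 4.0206)
    = 2.30597e+08 / 1.15122e+07 = 20.03 → 20 coils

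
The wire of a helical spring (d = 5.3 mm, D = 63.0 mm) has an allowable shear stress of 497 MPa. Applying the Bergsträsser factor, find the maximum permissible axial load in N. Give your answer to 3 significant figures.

C = D/d = 63.0/5.3 = 11.8868
K_B = (4C+2)/(4C−3) = 49.547/44.547 = 1.1122
τ_max = K·8FD/(πd³) → F_max = τ_allow·πd³/(8DK)
F_max = 497·π·5.3³/(8·63.0·1.1122) = 2.3245e+05/560.57 = 414.67 N

415 N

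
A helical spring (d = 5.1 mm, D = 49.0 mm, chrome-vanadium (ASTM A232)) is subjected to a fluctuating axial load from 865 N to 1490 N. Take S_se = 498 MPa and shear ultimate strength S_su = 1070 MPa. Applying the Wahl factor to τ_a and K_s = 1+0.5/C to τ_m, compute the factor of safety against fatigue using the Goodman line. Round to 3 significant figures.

C = D/d = 49.0/5.1 = 9.6078; K_W = (4C−1)/(4C−4)+0.615/C = 1.1511; K_s = 1+0.5/C = 1.0520
F_a = (F_max−F_min)/2 = 312.5 N; F_m = (F_max+F_min)/2 = 1177.5 N
τ_a = K_W·8F_aD/(πd³) = 1.1511 × 293.95 = 338.38 MPa
τ_m = K_s·8F_mD/(πd³) = 1.0520 × 1107.6 = 1165.3 MPa
Goodman: 1/n_f = τ_a/S_se + τ_m/S_su = 338.38/498 + 1165.3/1070 = 0.67948 + 1.08902 = 1.7685
n_f = 1/1.7685 = 0.5655

0.565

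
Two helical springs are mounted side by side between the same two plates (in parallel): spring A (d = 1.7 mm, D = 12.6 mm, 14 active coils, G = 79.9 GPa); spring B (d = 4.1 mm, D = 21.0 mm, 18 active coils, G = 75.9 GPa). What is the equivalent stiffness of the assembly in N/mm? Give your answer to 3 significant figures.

19.1 N/mm

k_A = Gd⁴/(8D³N_a) = (79.9×10³)(1.7⁴)/(8·12.6³·14) = 2.9786 N/mm
k_B = Gd⁴/(8D³N_a) = (75.9×10³)(4.1⁴)/(8·21.0³·18) = 16.083 N/mm
Parallel: k_eq = 2.9786 + 16.083 = 19.061 N/mm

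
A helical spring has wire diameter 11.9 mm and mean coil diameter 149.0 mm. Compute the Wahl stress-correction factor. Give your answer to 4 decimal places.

C = D/d = 149.0/11.9 = 12.5210
K_W = (4C−1)/(4C−4) + 0.615/C = 49.084/46.084 + 0.0491 = 1.1142

1.1142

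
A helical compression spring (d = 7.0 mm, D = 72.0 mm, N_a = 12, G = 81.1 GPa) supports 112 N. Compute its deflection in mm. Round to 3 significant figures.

k = Gd⁴/(8D³N_a) = (81.1×10³)(7.0⁴)/(8·72.0³·12) = 5.4343 N/mm
δ = F/k = 112 / 5.4343 = 20.61 mm

20.6 mm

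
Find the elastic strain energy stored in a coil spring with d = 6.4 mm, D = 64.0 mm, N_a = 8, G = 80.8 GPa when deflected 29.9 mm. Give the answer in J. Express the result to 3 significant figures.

3.61 J

k = Gd⁴/(8D³N_a) = (80.8×10³)(6.4⁴)/(8·64.0³·8) = 8.08 N/mm
U = ½kδ² = 0.5 × 8.08 × 29.9² = 3611.8 N·mm = 3.6118 J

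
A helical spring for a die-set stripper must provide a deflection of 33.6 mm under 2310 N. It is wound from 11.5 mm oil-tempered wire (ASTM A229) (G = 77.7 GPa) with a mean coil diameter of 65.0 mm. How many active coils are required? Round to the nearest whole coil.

Required rate k = F/δ = 2310/33.6 = 68.75 N/mm
N_a = Gd⁴/(8D³k) = (77.7×10³ × 11.5⁴)/(8 × 65.0³ × 68.75)
    = 1.35898e+09 / 1.51044e+08 = 8.997 → 9 coils

9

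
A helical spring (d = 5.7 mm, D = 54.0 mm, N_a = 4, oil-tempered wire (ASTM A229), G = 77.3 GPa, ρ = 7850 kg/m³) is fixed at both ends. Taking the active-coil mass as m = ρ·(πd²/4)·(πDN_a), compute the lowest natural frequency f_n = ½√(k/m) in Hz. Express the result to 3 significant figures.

173 Hz

k = Gd⁴/(8D³N_a) = (77.3×10³)(5.7⁴)/(8·54.0³·4) = 16.194 N/mm = 16194 N/m
Wire length L = πDN_a = π·54.0·4 = 678.58 mm
m = ρ·(πd²/4)·L = 7850 × 25.518×10⁻⁶ m² × 0.67858 m = 0.13593 kg
f_n = ½√(k/m) = 0.5·√(16194/0.13593) = 0.5·√(1.1913e+05) = 172.58 Hz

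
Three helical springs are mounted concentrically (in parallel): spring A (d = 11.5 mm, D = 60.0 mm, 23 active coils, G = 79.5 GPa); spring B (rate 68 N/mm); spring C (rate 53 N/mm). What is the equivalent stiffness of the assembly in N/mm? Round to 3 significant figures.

156 N/mm

k_A = Gd⁴/(8D³N_a) = (79.5×10³)(11.5⁴)/(8·60.0³·23) = 34.985 N/mm
Parallel: k_eq = 34.985 + 68 + 53 = 155.99 N/mm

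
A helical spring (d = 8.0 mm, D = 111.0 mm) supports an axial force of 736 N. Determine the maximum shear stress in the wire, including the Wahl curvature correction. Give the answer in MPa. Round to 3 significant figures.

448 MPa

Spring index C = D/d = 111.0/8.0 = 13.8750
K_W = (4C−1)/(4C−4) + 0.615/C = 54.500/51.500 + 0.0443 = 1.1026
τ₀ = 8FD/(πd³) = 8·736·111.0/(π·8.0³) = 653568/1608.5 = 406.32 MPa
τ_max = K·τ₀ = 1.1026 × 406.32 = 448 MPa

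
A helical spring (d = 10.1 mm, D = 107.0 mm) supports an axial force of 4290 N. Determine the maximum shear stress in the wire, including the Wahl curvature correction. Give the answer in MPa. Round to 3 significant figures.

Spring index C = D/d = 107.0/10.1 = 10.5941
K_W = (4C−1)/(4C−4) + 0.615/C = 41.376/38.376 + 0.0581 = 1.1362
τ₀ = 8FD/(πd³) = 8·4290·107.0/(π·10.1³) = 3.67224e+06/3236.8 = 1134.5 MPa
τ_max = K·τ₀ = 1.1362 × 1134.5 = 1289.1 MPa

1290 MPa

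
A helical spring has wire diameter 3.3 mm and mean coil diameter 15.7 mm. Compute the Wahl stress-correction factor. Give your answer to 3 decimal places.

1.329

C = D/d = 15.7/3.3 = 4.7576
K_W = (4C−1)/(4C−4) + 0.615/C = 18.030/15.030 + 0.1293 = 1.3289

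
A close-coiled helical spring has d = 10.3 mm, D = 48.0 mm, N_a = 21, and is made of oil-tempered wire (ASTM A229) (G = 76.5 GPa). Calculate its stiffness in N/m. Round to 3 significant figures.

46300 N/m

k = Gd⁴/(8D³N_a) = (76.5×10³ × 10.3⁴) / (8 × 48.0³ × 21)
  = 8.61014e+08 / 1.85795e+07 = 46.342 N/mm = 46342 N/m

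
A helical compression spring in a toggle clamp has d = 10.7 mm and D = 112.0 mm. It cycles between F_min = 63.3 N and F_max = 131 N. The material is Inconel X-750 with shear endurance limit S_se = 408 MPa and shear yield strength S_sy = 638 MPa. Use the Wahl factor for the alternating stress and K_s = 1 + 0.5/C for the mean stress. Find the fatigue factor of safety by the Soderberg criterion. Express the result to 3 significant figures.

C = D/d = 112.0/10.7 = 10.4673; K_W = (4C−1)/(4C−4)+0.615/C = 1.1380; K_s = 1+0.5/C = 1.0478
F_a = (F_max−F_min)/2 = 33.85 N; F_m = (F_max+F_min)/2 = 97.15 N
τ_a = K_W·8F_aD/(πd³) = 1.1380 × 7.8807 = 8.9681 MPa
τ_m = K_s·8F_mD/(πd³) = 1.0478 × 22.618 = 23.698 MPa
Soderberg: 1/n_f = τ_a/S_se + τ_m/S_sy = 8.9681/408 + 23.698/638 = 0.02198 + 0.03714 = 0.059125
n_f = 1/0.059125 = 16.91

16.9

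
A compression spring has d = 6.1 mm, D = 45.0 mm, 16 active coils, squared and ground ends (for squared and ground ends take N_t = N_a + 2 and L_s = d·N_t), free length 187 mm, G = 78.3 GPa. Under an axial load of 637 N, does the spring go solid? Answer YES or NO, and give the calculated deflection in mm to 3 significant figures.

NO, δ = 68.5 mm

k = Gd⁴/(8D³N_a) = (78.3×10³)(6.1⁴)/(8·45.0³·16) = 9.2947 N/mm
N_t = 18; L_s = 6.1·18 = 109.8 mm; δ_solid = L₀ − L_s = 187 − 109.8 = 77.2 mm
δ = F/k = 637/9.2947 = 68.534 mm
δ < δ_solid → spring does not go solid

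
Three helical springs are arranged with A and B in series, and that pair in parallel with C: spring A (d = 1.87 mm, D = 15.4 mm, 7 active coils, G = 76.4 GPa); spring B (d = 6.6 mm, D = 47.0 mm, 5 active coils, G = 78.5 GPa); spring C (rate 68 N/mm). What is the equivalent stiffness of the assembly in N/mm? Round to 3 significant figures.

72.1 N/mm

k_A = Gd⁴/(8D³N_a) = (76.4×10³)(1.87⁴)/(8·15.4³·7) = 4.5678 N/mm
k_B = Gd⁴/(8D³N_a) = (78.5×10³)(6.6⁴)/(8·47.0³·5) = 35.867 N/mm
Springs A,B series: k_AB = 1/(1/4.5678+1/35.867) = 4.0518 N/mm; parallel with C: k_eq = 4.0518+68 = 72.052 N/mm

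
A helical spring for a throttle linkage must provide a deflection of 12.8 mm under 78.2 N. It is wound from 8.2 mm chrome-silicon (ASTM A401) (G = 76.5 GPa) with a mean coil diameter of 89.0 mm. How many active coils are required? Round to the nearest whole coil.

Required rate k = F/δ = 78.2/12.8 = 6.1094 N/mm
N_a = Gd⁴/(8D³k) = (76.5×10³ × 8.2⁴)/(8 × 89.0³ × 6.1094)
    = 3.45873e+08 / 3.44554e+07 = 10.04 → 10 coils

10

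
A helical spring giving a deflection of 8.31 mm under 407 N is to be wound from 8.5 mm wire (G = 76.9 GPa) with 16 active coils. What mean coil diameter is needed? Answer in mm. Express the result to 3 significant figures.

40.0 mm

Required rate k = F/δ = 407/8.31 = 48.977 N/mm
D = (Gd⁴/(8N_a·k))^(1/3) = (76.9×10³·8.5⁴/(8·16·48.977))^(1/3)
  = (64032.2)^(1/3) = 40.0067 mm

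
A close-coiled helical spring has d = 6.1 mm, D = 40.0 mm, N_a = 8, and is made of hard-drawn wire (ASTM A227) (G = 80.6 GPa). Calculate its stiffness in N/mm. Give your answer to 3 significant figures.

k = Gd⁴/(8D³N_a) = (80.6×10³ × 6.1⁴) / (8 × 40.0³ × 8)
  = 1.11597e+08 / 4.096e+06 = 27.245 N/mm

27.2 N/mm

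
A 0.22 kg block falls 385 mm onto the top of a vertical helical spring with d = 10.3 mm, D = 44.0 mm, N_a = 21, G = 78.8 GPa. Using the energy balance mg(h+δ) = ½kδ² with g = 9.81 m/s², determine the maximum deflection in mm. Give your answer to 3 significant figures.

k = Gd⁴/(8D³N_a) = (78.8×10³)(10.3⁴)/(8·44.0³·21) = 61.974 N/mm
W = mg = 0.22 × 9.81 = 2.1582 N
½kδ² − Wδ − Wh = 0 → δ = (W + √(W² + 2kWh))/k
δ = (2.1582 + √(4.6578 + 102989))/61.974 = (2.1582 + 320.93)/61.974 = 5.2132 mm

5.21 mm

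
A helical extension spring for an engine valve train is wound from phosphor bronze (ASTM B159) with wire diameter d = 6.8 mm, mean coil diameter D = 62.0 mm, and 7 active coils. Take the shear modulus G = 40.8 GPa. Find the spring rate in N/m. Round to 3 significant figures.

k = Gd⁴/(8D³N_a) = (40.8×10³ × 6.8⁴) / (8 × 62.0³ × 7)
  = 8.7236e+07 / 1.33464e+07 = 6.5363 N/mm = 6536.3 N/m

6540 N/m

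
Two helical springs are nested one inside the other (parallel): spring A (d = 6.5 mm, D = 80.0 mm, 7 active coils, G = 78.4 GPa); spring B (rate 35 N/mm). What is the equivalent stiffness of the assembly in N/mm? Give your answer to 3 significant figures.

k_A = Gd⁴/(8D³N_a) = (78.4×10³)(6.5⁴)/(8·80.0³·7) = 4.881 N/mm
Parallel: k_eq = 4.881 + 35 = 39.881 N/mm

39.9 N/mm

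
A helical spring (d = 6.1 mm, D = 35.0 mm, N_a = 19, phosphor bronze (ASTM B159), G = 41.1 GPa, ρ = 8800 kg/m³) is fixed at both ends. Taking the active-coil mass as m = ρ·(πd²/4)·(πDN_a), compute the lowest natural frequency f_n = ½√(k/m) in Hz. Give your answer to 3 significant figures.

63.7 Hz

k = Gd⁴/(8D³N_a) = (41.1×10³)(6.1⁴)/(8·35.0³·19) = 8.732 N/mm = 8732 N/m
Wire length L = πDN_a = π·35.0·19 = 2089.2 mm
m = ρ·(πd²/4)·L = 8800 × 29.225×10⁻⁶ m² × 2.0892 m = 0.53728 kg
f_n = ½√(k/m) = 0.5·√(8732/0.53728) = 0.5·√(16252) = 63.742 Hz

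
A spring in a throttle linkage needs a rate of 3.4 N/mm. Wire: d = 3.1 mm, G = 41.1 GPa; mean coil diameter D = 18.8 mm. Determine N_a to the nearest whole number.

21

N_a = Gd⁴/(8D³k) = (41.1×10³ × 3.1⁴)/(8 × 18.8³ × 3.4)
    = 3.79567e+06 / 180735 = 21 → 21 coils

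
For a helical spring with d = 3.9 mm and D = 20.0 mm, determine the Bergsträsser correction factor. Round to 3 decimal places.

C = D/d = 20.0/3.9 = 5.1282
K_B = (4C+2)/(4C−3) = 22.513/17.513 = 1.2855

1.286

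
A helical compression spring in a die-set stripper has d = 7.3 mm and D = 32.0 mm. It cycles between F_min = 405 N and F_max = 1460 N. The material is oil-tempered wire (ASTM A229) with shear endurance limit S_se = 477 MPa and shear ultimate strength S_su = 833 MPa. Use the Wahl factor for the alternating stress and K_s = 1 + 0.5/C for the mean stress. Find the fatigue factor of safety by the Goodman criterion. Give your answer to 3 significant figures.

C = D/d = 32.0/7.3 = 4.3836; K_W = (4C−1)/(4C−4)+0.615/C = 1.3620; K_s = 1+0.5/C = 1.1141
F_a = (F_max−F_min)/2 = 527.5 N; F_m = (F_max+F_min)/2 = 932.5 N
τ_a = K_W·8F_aD/(πd³) = 1.3620 × 110.5 = 150.49 MPa
τ_m = K_s·8F_mD/(πd³) = 1.1141 × 195.33 = 217.61 MPa
Goodman: 1/n_f = τ_a/S_se + τ_m/S_su = 150.49/477 + 217.61/833 = 0.31549 + 0.26124 = 0.57673
n_f = 1/0.57673 = 1.734

1.73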